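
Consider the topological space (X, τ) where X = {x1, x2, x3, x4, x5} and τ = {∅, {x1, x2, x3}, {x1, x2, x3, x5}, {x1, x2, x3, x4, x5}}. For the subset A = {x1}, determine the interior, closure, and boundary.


int(A) = ∅, cl(A) = {x1, x2, x3, x4, x5}, ∂A = {x1, x2, x3, x4, x5}.

Closed sets in (X, τ) are complements of opens:
  closed(X, τ) = {∅, {x4}, {x4, x5}, {x1, x2, x3, x4, x5}}.
int(A) = ⋃ {U ∈ τ : U ⊆ A}. Opens contained in A: ∅.
Taking the union of these: int(A) = ∅.
cl(A) = ⋂ {C closed : A ⊆ C}. Closed sets containing A: {x1, x2, x3, x4, x5}.
Intersecting these: cl(A) = {x1, x2, x3, x4, x5}.
∂A = cl(A) ∖ int(A) = {x1, x2, x3, x4, x5} ∖ ∅ = {x1, x2, x3, x4, x5}.


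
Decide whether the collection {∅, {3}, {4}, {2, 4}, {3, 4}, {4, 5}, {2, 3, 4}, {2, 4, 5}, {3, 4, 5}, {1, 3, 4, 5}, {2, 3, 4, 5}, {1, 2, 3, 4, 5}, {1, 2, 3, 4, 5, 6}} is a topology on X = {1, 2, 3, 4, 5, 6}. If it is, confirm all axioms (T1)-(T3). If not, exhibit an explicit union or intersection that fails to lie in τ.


τ IS a topology on X.

Axiom (T1): ∅ ∈ τ? Yes; X ∈ τ? Yes.
Axiom (T2/T3): check pairwise unions and intersections of members of τ.
All pairwise intersections and unions checked — each lies in τ. Therefore τ satisfies (T1), (T2), (T3): it IS a topology on X.


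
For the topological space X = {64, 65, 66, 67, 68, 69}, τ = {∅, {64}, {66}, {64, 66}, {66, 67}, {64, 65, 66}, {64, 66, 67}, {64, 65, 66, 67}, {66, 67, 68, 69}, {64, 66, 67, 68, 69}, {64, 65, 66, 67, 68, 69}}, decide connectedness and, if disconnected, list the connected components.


(X, τ) is connected.

Find clopen sets (U ∈ τ with X ∖ U ∈ τ):
  U = ∅, X ∖ U = {64, 65, 66, 67, 68, 69} — both open, so U is clopen.
  U = {64, 65, 66, 67, 68, 69}, X ∖ U = ∅ — both open, so U is clopen.
Only trivial clopens (∅ and X) exist, so (X, τ) is connected.
Compute connected components by grouping points that agree on all clopens:
  component: {64, 65, 66, 67, 68, 69}


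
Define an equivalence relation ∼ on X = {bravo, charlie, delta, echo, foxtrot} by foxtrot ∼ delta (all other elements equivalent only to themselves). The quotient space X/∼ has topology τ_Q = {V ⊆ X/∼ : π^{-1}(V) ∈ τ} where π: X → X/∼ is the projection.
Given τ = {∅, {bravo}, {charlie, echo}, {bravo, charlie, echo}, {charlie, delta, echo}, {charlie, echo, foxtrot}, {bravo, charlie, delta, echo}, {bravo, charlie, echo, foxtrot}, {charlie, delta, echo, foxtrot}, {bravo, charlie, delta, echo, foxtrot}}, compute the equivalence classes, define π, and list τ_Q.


X/∼ = {[bravo], [charlie], [delta=foxtrot], [echo]}; |τ_Q| = 6.

Equivalence classes: [bravo], [charlie], [delta=foxtrot], [echo].
Quotient map π: X → X/∼ sends bravo ↦ [bravo], charlie ↦ [charlie], delta ↦ [delta=foxtrot], echo ↦ [echo], foxtrot ↦ [delta=foxtrot].
For each subset V ⊆ X/∼, compute π^{-1}(V) ⊆ X and check whether π^{-1}(V) ∈ τ. V is open in τ_Q iff π^{-1}(V) ∈ τ.
  V = {}: π^{-1}(V) = ∅ ∈ τ ✓.
  V = {[bravo]}: π^{-1}(V) = {bravo} ∈ τ ✓.
  V = {[charlie]}: π^{-1}(V) = {charlie} ∉ τ ✗.
  V = {[bravo], [charlie]}: π^{-1}(V) = {bravo, charlie} ∉ τ ✗.
  V = {[delta=foxtrot]}: π^{-1}(V) = {delta, foxtrot} ∉ τ ✗.
  V = {[bravo], [delta=foxtrot]}: π^{-1}(V) = {bravo, delta, foxtrot} ∉ τ ✗.
  V = {[charlie], [delta=foxtrot]}: π^{-1}(V) = {charlie, delta, foxtrot} ∉ τ ✗.
  V = {[bravo], [charlie], [delta=foxtrot]}: π^{-1}(V) = {bravo, charlie, delta, foxtrot} ∉ τ ✗.
  V = {[echo]}: π^{-1}(V) = {echo} ∉ τ ✗.
  V = {[bravo], [echo]}: π^{-1}(V) = {bravo, echo} ∉ τ ✗.
  V = {[charlie], [echo]}: π^{-1}(V) = {charlie, echo} ∈ τ ✓.
  V = {[bravo], [charlie], [echo]}: π^{-1}(V) = {bravo, charlie, echo} ∈ τ ✓.
  V = {[delta=foxtrot], [echo]}: π^{-1}(V) = {delta, echo, foxtrot} ∉ τ ✗.
  V = {[bravo], [delta=foxtrot], [echo]}: π^{-1}(V) = {bravo, delta, echo, foxtrot} ∉ τ ✗.
  V = {[charlie], [delta=foxtrot], [echo]}: π^{-1}(V) = {charlie, delta, echo, foxtrot} ∈ τ ✓.
  V = {[bravo], [charlie], [delta=foxtrot], [echo]}: π^{-1}(V) = {bravo, charlie, delta, echo, foxtrot} ∈ τ ✓.
Open sets in the quotient: τ_Q = {{}, {[bravo]}, {[charlie], [echo]}, {[bravo], [charlie], [echo]}, {[charlie], [delta=foxtrot], [echo]}, {[bravo], [charlie], [delta=foxtrot], [echo]}} (6 elements).


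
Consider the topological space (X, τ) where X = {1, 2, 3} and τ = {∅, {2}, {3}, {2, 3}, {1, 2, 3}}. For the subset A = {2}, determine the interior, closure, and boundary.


int(A) = {2}, cl(A) = {1, 2}, ∂A = {1}.

Closed sets in (X, τ) are complements of opens:
  closed(X, τ) = {∅, {1}, {1, 2}, {1, 3}, {1, 2, 3}}.
int(A) = ⋃ {U ∈ τ : U ⊆ A}. Opens contained in A: ∅, {2}.
Taking the union of these: int(A) = {2}.
cl(A) = ⋂ {C closed : A ⊆ C}. Closed sets containing A: {1, 2}, {1, 2, 3}.
Intersecting these: cl(A) = {1, 2}.
∂A = cl(A) ∖ int(A) = {1, 2} ∖ {2} = {1}.


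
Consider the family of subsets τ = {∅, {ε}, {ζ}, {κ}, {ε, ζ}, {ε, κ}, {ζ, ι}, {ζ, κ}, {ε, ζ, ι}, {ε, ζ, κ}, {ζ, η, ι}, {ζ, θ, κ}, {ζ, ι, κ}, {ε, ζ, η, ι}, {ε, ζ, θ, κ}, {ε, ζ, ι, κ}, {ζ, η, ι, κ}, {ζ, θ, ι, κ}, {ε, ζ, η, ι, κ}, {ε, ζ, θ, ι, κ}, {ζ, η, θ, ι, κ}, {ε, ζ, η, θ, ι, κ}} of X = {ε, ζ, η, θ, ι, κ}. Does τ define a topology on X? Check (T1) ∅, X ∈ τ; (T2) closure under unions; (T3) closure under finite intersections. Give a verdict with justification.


τ IS a topology on X.

Axiom (T1): ∅ ∈ τ? Yes; X ∈ τ? Yes.
Axiom (T2/T3): check pairwise unions and intersections of members of τ.
All pairwise intersections and unions checked — each lies in τ. Therefore τ satisfies (T1), (T2), (T3): it IS a topology on X.


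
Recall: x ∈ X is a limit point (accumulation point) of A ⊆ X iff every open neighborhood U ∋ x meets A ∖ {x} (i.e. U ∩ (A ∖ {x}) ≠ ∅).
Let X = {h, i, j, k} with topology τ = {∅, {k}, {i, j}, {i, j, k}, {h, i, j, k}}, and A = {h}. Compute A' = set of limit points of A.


A' = ∅

For each x ∈ X, list the open sets U ∈ τ with x ∈ U, then check whether U ∩ (A ∖ {x}) ≠ ∅ for every such U.
  x = h: open {h, i, j, k} ∋ x has {h, i, j, k} ∩ (A ∖ {h}) = ∅, so x is NOT a limit point.
  x = i: open {i, j} ∋ x has {i, j} ∩ (A ∖ {i}) = ∅, so x is NOT a limit point.
  x = j: open {i, j} ∋ x has {i, j} ∩ (A ∖ {j}) = ∅, so x is NOT a limit point.
  x = k: open {k} ∋ x has {k} ∩ (A ∖ {k}) = ∅, so x is NOT a limit point.
Collecting: A' = ∅.


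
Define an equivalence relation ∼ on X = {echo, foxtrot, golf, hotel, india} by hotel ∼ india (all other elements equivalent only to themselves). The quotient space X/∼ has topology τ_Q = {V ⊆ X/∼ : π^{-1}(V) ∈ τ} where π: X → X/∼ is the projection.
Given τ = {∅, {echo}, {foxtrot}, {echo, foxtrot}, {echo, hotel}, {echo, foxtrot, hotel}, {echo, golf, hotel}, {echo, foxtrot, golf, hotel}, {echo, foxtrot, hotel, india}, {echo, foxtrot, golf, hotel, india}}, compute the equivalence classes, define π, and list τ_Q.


X/∼ = {[echo], [foxtrot], [golf], [hotel=india]}; |τ_Q| = 6.

Equivalence classes: [echo], [foxtrot], [golf], [hotel=india].
Quotient map π: X → X/∼ sends echo ↦ [echo], foxtrot ↦ [foxtrot], golf ↦ [golf], hotel ↦ [hotel=india], india ↦ [hotel=india].
For each subset V ⊆ X/∼, compute π^{-1}(V) ⊆ X and check whether π^{-1}(V) ∈ τ. V is open in τ_Q iff π^{-1}(V) ∈ τ.
  V = {}: π^{-1}(V) = ∅ ∈ τ ✓.
  V = {[echo]}: π^{-1}(V) = {echo} ∈ τ ✓.
  V = {[foxtrot]}: π^{-1}(V) = {foxtrot} ∈ τ ✓.
  V = {[echo], [foxtrot]}: π^{-1}(V) = {echo, foxtrot} ∈ τ ✓.
  V = {[golf]}: π^{-1}(V) = {golf} ∉ τ ✗.
  V = {[echo], [golf]}: π^{-1}(V) = {echo, golf} ∉ τ ✗.
  V = {[foxtrot], [golf]}: π^{-1}(V) = {foxtrot, golf} ∉ τ ✗.
  V = {[echo], [foxtrot], [golf]}: π^{-1}(V) = {echo, foxtrot, golf} ∉ τ ✗.
  V = {[hotel=india]}: π^{-1}(V) = {hotel, india} ∉ τ ✗.
  V = {[echo], [hotel=india]}: π^{-1}(V) = {echo, hotel, india} ∉ τ ✗.
  V = {[foxtrot], [hotel=india]}: π^{-1}(V) = {foxtrot, hotel, india} ∉ τ ✗.
  V = {[echo], [foxtrot], [hotel=india]}: π^{-1}(V) = {echo, foxtrot, hotel, india} ∈ τ ✓.
  V = {[golf], [hotel=india]}: π^{-1}(V) = {golf, hotel, india} ∉ τ ✗.
  V = {[echo], [golf], [hotel=india]}: π^{-1}(V) = {echo, golf, hotel, india} ∉ τ ✗.
  V = {[foxtrot], [golf], [hotel=india]}: π^{-1}(V) = {foxtrot, golf, hotel, india} ∉ τ ✗.
  V = {[echo], [foxtrot], [golf], [hotel=india]}: π^{-1}(V) = {echo, foxtrot, golf, hotel, india} ∈ τ ✓.
Open sets in the quotient: τ_Q = {{}, {[echo]}, {[foxtrot]}, {[echo], [foxtrot]}, {[echo], [foxtrot], [hotel=india]}, {[echo], [foxtrot], [golf], [hotel=india]}} (6 elements).


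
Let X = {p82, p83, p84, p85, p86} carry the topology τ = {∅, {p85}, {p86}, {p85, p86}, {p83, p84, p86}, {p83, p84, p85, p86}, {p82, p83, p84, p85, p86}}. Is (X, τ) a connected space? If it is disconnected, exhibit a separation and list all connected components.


(X, τ) is connected.

Find clopen sets (U ∈ τ with X ∖ U ∈ τ):
  U = ∅, X ∖ U = {p82, p83, p84, p85, p86} — both open, so U is clopen.
  U = {p82, p83, p84, p85, p86}, X ∖ U = ∅ — both open, so U is clopen.
Only trivial clopens (∅ and X) exist, so (X, τ) is connected.
Compute connected components by grouping points that agree on all clopens:
  component: {p82, p83, p84, p85, p86}


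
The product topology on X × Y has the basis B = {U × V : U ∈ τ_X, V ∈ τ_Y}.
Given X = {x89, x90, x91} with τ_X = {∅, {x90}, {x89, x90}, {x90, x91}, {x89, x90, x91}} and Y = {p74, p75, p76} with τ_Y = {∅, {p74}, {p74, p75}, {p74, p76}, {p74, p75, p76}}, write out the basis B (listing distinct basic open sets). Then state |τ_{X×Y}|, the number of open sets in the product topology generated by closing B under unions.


Basis B = {∅ × ∅, {x90} × {p74}, {x89, x90} × {p74}, {x90} × {p74, p75}, {x90} × {p74, p76}, {x90, x91} × {p74}, {x89, x90, x91} × {p74}, {x90} × {p74, p75, p76}, {x89, x90} × {p74, p75}, {x89, x90} × {p74, p76}, {x90, x91} × {p74, p75}, {x90, x91} × {p74, p76}, {x89, x90} × {p74, p75, p76}, {x89, x90, x91} × {p74, p75}, {x89, x90, x91} × {p74, p76}, {x90, x91} × {p74, p75, p76}, {x89, x90, x91} × {p74, p75, p76}}; |τ_{X×Y}| = 48.

Enumerate products U × V with U ∈ τ_X, V ∈ τ_Y (deduplicated):
  ∅ × ∅ = {} (∅)
  {x90} × {p74} = {(x90,p74)}
  {x89, x90} × {p74} = {(x89,p74), (x90,p74)}
  {x90} × {p74, p75} = {(x90,p74), (x90,p75)}
  {x90} × {p74, p76} = {(x90,p74), (x90,p76)}
  {x90, x91} × {p74} = {(x90,p74), (x91,p74)}
  {x89, x90, x91} × {p74} = {(x89,p74), (x90,p74), (x91,p74)}
  {x90} × {p74, p75, p76} = {(x90,p74), (x90,p75), (x90,p76)}
  {x89, x90} × {p74, p75} = {(x89,p74), (x89,p75), (x90,p74), (x90,p75)}
  {x89, x90} × {p74, p76} = {(x89,p74), (x89,p76), (x90,p74), (x90,p76)}
  {x90, x91} × {p74, p75} = {(x90,p74), (x90,p75), (x91,p74), (x91,p75)}
  {x90, x91} × {p74, p76} = {(x90,p74), (x90,p76), (x91,p74), (x91,p76)}
  {x89, x90} × {p74, p75, p76} = {(x89,p74), (x89,p75), (x89,p76), (x90,p74), (x90,p75), (x90,p76)}
  {x89, x90, x91} × {p74, p75} = {(x89,p74), (x89,p75), (x90,p74), (x90,p75), (x91,p74), (x91,p75)}
  {x89, x90, x91} × {p74, p76} = {(x89,p74), (x89,p76), (x90,p74), (x90,p76), (x91,p74), (x91,p76)}
  {x90, x91} × {p74, p75, p76} = {(x90,p74), (x90,p75), (x90,p76), (x91,p74), (x91,p75), (x91,p76)}
  {x89, x90, x91} × {p74, p75, p76} = {(x89,p74), (x89,p75), (x89,p76), (x90,p74), (x90,p75), (x90,p76), (x91,p74), (x91,p75), (x91,p76)}
These 17 distinct sets form the basis B.
Close under arbitrary unions to get τ_{X×Y}; counting gives |τ_{X×Y}| = 48.


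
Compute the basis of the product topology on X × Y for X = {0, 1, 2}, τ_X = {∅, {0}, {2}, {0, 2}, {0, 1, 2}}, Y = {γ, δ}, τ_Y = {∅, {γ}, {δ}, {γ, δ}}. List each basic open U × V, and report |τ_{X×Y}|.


Basis B = {∅ × ∅, {0} × {γ}, {0} × {δ}, {2} × {γ}, {2} × {δ}, {0} × {γ, δ}, {0, 2} × {γ}, {0, 2} × {δ}, {2} × {γ, δ}, {0, 1, 2} × {γ}, {0, 1, 2} × {δ}, {0, 2} × {γ, δ}, {0, 1, 2} × {γ, δ}}; |τ_{X×Y}| = 25.

Enumerate products U × V with U ∈ τ_X, V ∈ τ_Y (deduplicated):
  ∅ × ∅ = {} (∅)
  {0} × {γ} = {(0,γ)}
  {0} × {δ} = {(0,δ)}
  {2} × {γ} = {(2,γ)}
  {2} × {δ} = {(2,δ)}
  {0} × {γ, δ} = {(0,γ), (0,δ)}
  {0, 2} × {γ} = {(0,γ), (2,γ)}
  {0, 2} × {δ} = {(0,δ), (2,δ)}
  {2} × {γ, δ} = {(2,γ), (2,δ)}
  {0, 1, 2} × {γ} = {(0,γ), (1,γ), (2,γ)}
  {0, 1, 2} × {δ} = {(0,δ), (1,δ), (2,δ)}
  {0, 2} × {γ, δ} = {(0,γ), (0,δ), (2,γ), (2,δ)}
  {0, 1, 2} × {γ, δ} = {(0,γ), (0,δ), (1,γ), (1,δ), (2,γ), (2,δ)}
These 13 distinct sets form the basis B.
Close under arbitrary unions to get τ_{X×Y}; counting gives |τ_{X×Y}| = 25.


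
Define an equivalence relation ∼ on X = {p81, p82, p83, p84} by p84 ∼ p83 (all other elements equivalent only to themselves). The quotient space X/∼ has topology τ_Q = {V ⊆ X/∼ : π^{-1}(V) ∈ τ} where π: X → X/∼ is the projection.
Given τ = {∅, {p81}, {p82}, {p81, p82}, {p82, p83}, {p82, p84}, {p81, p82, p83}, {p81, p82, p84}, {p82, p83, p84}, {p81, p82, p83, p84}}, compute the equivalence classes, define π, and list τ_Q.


X/∼ = {[p81], [p82], [p83=p84]}; |τ_Q| = 6.

Equivalence classes: [p81], [p82], [p83=p84].
Quotient map π: X → X/∼ sends p81 ↦ [p81], p82 ↦ [p82], p83 ↦ [p83=p84], p84 ↦ [p83=p84].
For each subset V ⊆ X/∼, compute π^{-1}(V) ⊆ X and check whether π^{-1}(V) ∈ τ. V is open in τ_Q iff π^{-1}(V) ∈ τ.
  V = {}: π^{-1}(V) = ∅ ∈ τ ✓.
  V = {[p81]}: π^{-1}(V) = {p81} ∈ τ ✓.
  V = {[p82]}: π^{-1}(V) = {p82} ∈ τ ✓.
  V = {[p81], [p82]}: π^{-1}(V) = {p81, p82} ∈ τ ✓.
  V = {[p83=p84]}: π^{-1}(V) = {p83, p84} ∉ τ ✗.
  V = {[p81], [p83=p84]}: π^{-1}(V) = {p81, p83, p84} ∉ τ ✗.
  V = {[p82], [p83=p84]}: π^{-1}(V) = {p82, p83, p84} ∈ τ ✓.
  V = {[p81], [p82], [p83=p84]}: π^{-1}(V) = {p81, p82, p83, p84} ∈ τ ✓.
Open sets in the quotient: τ_Q = {{}, {[p81]}, {[p82]}, {[p81], [p82]}, {[p82], [p83=p84]}, {[p81], [p82], [p83=p84]}} (6 elements).


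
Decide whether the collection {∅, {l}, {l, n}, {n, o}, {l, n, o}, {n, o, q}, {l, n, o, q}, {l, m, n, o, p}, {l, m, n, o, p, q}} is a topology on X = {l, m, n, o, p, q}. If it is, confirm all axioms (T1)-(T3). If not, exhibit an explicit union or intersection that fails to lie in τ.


τ is NOT a topology on X.

Axiom (T1): ∅ ∈ τ? Yes; X ∈ τ? Yes.
Axiom (T2/T3): check pairwise unions and intersections of members of τ.
Counterexample for (T3): {l, n} ∩ {n, o} = {n} ∉ τ. Therefore τ is NOT a topology.


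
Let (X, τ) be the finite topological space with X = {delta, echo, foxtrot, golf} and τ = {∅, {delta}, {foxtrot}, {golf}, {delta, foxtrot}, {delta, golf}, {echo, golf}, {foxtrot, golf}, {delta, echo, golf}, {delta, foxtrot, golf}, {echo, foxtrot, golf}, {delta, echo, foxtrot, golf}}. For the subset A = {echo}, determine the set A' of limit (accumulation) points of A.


A' = ∅

For each x ∈ X, list the open sets U ∈ τ with x ∈ U, then check whether U ∩ (A ∖ {x}) ≠ ∅ for every such U.
  x = delta: open {delta} ∋ x has {delta} ∩ (A ∖ {delta}) = ∅, so x is NOT a limit point.
  x = echo: open {echo, golf} ∋ x has {echo, golf} ∩ (A ∖ {echo}) = ∅, so x is NOT a limit point.
  x = foxtrot: open {foxtrot} ∋ x has {foxtrot} ∩ (A ∖ {foxtrot}) = ∅, so x is NOT a limit point.
  x = golf: open {golf} ∋ x has {golf} ∩ (A ∖ {golf}) = ∅, so x is NOT a limit point.
Collecting: A' = ∅.


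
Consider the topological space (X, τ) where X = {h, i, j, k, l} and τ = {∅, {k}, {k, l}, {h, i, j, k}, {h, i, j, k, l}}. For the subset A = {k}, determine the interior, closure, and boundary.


int(A) = {k}, cl(A) = {h, i, j, k, l}, ∂A = {h, i, j, l}.

Closed sets in (X, τ) are complements of opens:
  closed(X, τ) = {∅, {l}, {h, i, j}, {h, i, j, l}, {h, i, j, k, l}}.
int(A) = ⋃ {U ∈ τ : U ⊆ A}. Opens contained in A: ∅, {k}.
Taking the union of these: int(A) = {k}.
cl(A) = ⋂ {C closed : A ⊆ C}. Closed sets containing A: {h, i, j, k, l}.
Intersecting these: cl(A) = {h, i, j, k, l}.
∂A = cl(A) ∖ int(A) = {h, i, j, k, l} ∖ {k} = {h, i, j, l}.


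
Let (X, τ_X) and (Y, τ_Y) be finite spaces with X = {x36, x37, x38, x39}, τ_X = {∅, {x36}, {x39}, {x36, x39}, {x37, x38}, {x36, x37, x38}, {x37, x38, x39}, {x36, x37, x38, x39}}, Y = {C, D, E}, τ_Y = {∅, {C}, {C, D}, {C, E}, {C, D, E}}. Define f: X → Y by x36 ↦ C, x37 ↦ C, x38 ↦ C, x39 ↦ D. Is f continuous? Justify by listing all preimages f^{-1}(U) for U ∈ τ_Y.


f IS continuous.

Compute f^{-1}(U) for each U ∈ τ_Y:
  U = ∅: f^{-1}(U) = ∅ ∈ τ_X ✓.
  U = {C}: f^{-1}(U) = {x36, x37, x38} ∈ τ_X ✓.
  U = {C, D}: f^{-1}(U) = {x36, x37, x38, x39} ∈ τ_X ✓.
  U = {C, E}: f^{-1}(U) = {x36, x37, x38} ∈ τ_X ✓.
  U = {C, D, E}: f^{-1}(U) = {x36, x37, x38, x39} ∈ τ_X ✓.
Every preimage lies in τ_X, so f IS continuous.


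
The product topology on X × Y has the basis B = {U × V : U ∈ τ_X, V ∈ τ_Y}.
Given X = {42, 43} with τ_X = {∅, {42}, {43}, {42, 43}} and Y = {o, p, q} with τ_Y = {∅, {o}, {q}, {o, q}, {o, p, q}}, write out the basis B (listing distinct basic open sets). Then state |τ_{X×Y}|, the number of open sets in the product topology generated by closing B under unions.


Basis B = {∅ × ∅, {42} × {o}, {42} × {q}, {43} × {o}, {43} × {q}, {42} × {o, q}, {42, 43} × {o}, {42, 43} × {q}, {43} × {o, q}, {42} × {o, p, q}, {43} × {o, p, q}, {42, 43} × {o, q}, {42, 43} × {o, p, q}}; |τ_{X×Y}| = 25.

Enumerate products U × V with U ∈ τ_X, V ∈ τ_Y (deduplicated):
  ∅ × ∅ = {} (∅)
  {42} × {o} = {(42,o)}
  {42} × {q} = {(42,q)}
  {43} × {o} = {(43,o)}
  {43} × {q} = {(43,q)}
  {42} × {o, q} = {(42,o), (42,q)}
  {42, 43} × {o} = {(42,o), (43,o)}
  {42, 43} × {q} = {(42,q), (43,q)}
  {43} × {o, q} = {(43,o), (43,q)}
  {42} × {o, p, q} = {(42,o), (42,p), (42,q)}
  {43} × {o, p, q} = {(43,o), (43,p), (43,q)}
  {42, 43} × {o, q} = {(42,o), (42,q), (43,o), (43,q)}
  {42, 43} × {o, p, q} = {(42,o), (42,p), (42,q), (43,o), (43,p), (43,q)}
These 13 distinct sets form the basis B.
Close under arbitrary unions to get τ_{X×Y}; counting gives |τ_{X×Y}| = 25.


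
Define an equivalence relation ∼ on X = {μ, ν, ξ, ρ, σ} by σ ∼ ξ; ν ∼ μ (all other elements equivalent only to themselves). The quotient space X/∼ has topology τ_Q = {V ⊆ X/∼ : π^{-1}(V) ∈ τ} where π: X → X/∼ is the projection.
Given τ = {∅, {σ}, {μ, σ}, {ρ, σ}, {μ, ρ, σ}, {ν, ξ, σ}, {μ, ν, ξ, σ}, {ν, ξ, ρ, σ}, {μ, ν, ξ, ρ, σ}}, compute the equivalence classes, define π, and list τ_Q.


X/∼ = {[μ=ν], [ξ=σ], [ρ]}; |τ_Q| = 3.

Equivalence classes: [μ=ν], [ξ=σ], [ρ].
Quotient map π: X → X/∼ sends μ ↦ [μ=ν], ν ↦ [μ=ν], ξ ↦ [ξ=σ], ρ ↦ [ρ], σ ↦ [ξ=σ].
For each subset V ⊆ X/∼, compute π^{-1}(V) ⊆ X and check whether π^{-1}(V) ∈ τ. V is open in τ_Q iff π^{-1}(V) ∈ τ.
  V = {}: π^{-1}(V) = ∅ ∈ τ ✓.
  V = {[μ=ν]}: π^{-1}(V) = {μ, ν} ∉ τ ✗.
  V = {[ξ=σ]}: π^{-1}(V) = {ξ, σ} ∉ τ ✗.
  V = {[μ=ν], [ξ=σ]}: π^{-1}(V) = {μ, ν, ξ, σ} ∈ τ ✓.
  V = {[ρ]}: π^{-1}(V) = {ρ} ∉ τ ✗.
  V = {[μ=ν], [ρ]}: π^{-1}(V) = {μ, ν, ρ} ∉ τ ✗.
  V = {[ξ=σ], [ρ]}: π^{-1}(V) = {ξ, ρ, σ} ∉ τ ✗.
  V = {[μ=ν], [ξ=σ], [ρ]}: π^{-1}(V) = {μ, ν, ξ, ρ, σ} ∈ τ ✓.
Open sets in the quotient: τ_Q = {{}, {[μ=ν], [ξ=σ]}, {[μ=ν], [ξ=σ], [ρ]}} (3 elements).


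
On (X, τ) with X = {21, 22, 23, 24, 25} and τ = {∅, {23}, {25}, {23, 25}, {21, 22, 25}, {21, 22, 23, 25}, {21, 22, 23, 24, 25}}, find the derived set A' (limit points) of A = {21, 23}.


A' = {22, 24}

For each x ∈ X, list the open sets U ∈ τ with x ∈ U, then check whether U ∩ (A ∖ {x}) ≠ ∅ for every such U.
  x = 21: open {21, 22, 25} ∋ x has {21, 22, 25} ∩ (A ∖ {21}) = ∅, so x is NOT a limit point.
  x = 22: opens ∋ x are {21, 22, 25}, {21, 22, 23, 25}, {21, 22, 23, 24, 25}; each meets A ∖ {22}, so x IS a limit point.
  x = 23: open {23} ∋ x has {23} ∩ (A ∖ {23}) = ∅, so x is NOT a limit point.
  x = 24: opens ∋ x are {21, 22, 23, 24, 25}; each meets A ∖ {24}, so x IS a limit point.
  x = 25: open {25} ∋ x has {25} ∩ (A ∖ {25}) = ∅, so x is NOT a limit point.
Collecting: A' = {22, 24}.


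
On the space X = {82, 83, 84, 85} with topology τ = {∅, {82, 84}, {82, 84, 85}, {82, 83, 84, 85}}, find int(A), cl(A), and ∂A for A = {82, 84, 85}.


int(A) = {82, 84, 85}, cl(A) = {82, 83, 84, 85}, ∂A = {83}.

Closed sets in (X, τ) are complements of opens:
  closed(X, τ) = {∅, {83}, {83, 85}, {82, 83, 84, 85}}.
int(A) = ⋃ {U ∈ τ : U ⊆ A}. Opens contained in A: ∅, {82, 84}, {82, 84, 85}.
Taking the union of these: int(A) = {82, 84, 85}.
cl(A) = ⋂ {C closed : A ⊆ C}. Closed sets containing A: {82, 83, 84, 85}.
Intersecting these: cl(A) = {82, 83, 84, 85}.
∂A = cl(A) ∖ int(A) = {82, 83, 84, 85} ∖ {82, 84, 85} = {83}.


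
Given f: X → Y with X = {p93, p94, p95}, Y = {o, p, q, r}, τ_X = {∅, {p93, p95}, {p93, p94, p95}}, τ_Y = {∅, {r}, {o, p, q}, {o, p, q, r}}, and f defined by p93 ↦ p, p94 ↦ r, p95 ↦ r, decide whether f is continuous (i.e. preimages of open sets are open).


f is NOT continuous.

Compute f^{-1}(U) for each U ∈ τ_Y:
  U = ∅: f^{-1}(U) = ∅ ∈ τ_X ✓.
  U = {r}: f^{-1}(U) = {p94, p95} ∉ τ_X ✗.
  U = {o, p, q}: f^{-1}(U) = {p93} ∉ τ_X ✗.
  U = {o, p, q, r}: f^{-1}(U) = {p93, p94, p95} ∈ τ_X ✓.
Found U = {r} with f^{-1}(U) = {p94, p95} not in τ_X. Therefore f is NOT continuous.


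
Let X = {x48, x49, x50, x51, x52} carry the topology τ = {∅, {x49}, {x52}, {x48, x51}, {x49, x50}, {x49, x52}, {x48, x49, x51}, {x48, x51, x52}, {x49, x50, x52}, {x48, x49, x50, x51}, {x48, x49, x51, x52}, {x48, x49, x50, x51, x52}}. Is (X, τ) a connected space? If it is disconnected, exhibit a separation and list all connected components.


(X, τ) is disconnected; components = [{x52}, {x48, x51}, {x49, x50}].

Find clopen sets (U ∈ τ with X ∖ U ∈ τ):
  U = ∅, X ∖ U = {x48, x49, x50, x51, x52} — both open, so U is clopen.
  U = {x52}, X ∖ U = {x48, x49, x50, x51} — both open, so U is clopen.
  U = {x48, x51}, X ∖ U = {x49, x50, x52} — both open, so U is clopen.
  U = {x49, x50}, X ∖ U = {x48, x51, x52} — both open, so U is clopen.
  U = {x48, x51, x52}, X ∖ U = {x49, x50} — both open, so U is clopen.
  U = {x49, x50, x52}, X ∖ U = {x48, x51} — both open, so U is clopen.
  U = {x48, x49, x50, x51}, X ∖ U = {x52} — both open, so U is clopen.
  U = {x48, x49, x50, x51, x52}, X ∖ U = ∅ — both open, so U is clopen.
Nontrivial clopen(s) exist: e.g. {x48, x51, x52}. So (X, τ) is disconnected.
Compute connected components by grouping points that agree on all clopens:
  component: {x52}
  component: {x48, x51}
  component: {x49, x50}


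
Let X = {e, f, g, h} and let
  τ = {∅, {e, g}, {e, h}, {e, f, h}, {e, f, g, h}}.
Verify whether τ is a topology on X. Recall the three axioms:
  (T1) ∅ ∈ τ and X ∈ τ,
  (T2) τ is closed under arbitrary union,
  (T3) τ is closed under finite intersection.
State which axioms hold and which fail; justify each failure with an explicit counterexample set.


τ is NOT a topology on X.

Axiom (T1): ∅ ∈ τ? Yes; X ∈ τ? Yes.
Axiom (T2/T3): check pairwise unions and intersections of members of τ.
Counterexample for (T3): {e, g} ∩ {e, h} = {e} ∉ τ. Therefore τ is NOT a topology.


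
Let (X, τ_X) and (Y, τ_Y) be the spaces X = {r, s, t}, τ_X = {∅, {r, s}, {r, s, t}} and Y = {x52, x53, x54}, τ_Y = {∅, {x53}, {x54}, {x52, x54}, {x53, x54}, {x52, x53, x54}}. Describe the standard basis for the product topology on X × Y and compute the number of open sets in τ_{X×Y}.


Basis B = {∅ × ∅, {r, s} × {x53}, {r, s} × {x54}, {r, s, t} × {x53}, {r, s, t} × {x54}, {r, s} × {x52, x54}, {r, s} × {x53, x54}, {r, s} × {x52, x53, x54}, {r, s, t} × {x52, x54}, {r, s, t} × {x53, x54}, {r, s, t} × {x52, x53, x54}}; |τ_{X×Y}| = 18.

Enumerate products U × V with U ∈ τ_X, V ∈ τ_Y (deduplicated):
  ∅ × ∅ = {} (∅)
  {r, s} × {x53} = {(r,x53), (s,x53)}
  {r, s} × {x54} = {(r,x54), (s,x54)}
  {r, s, t} × {x53} = {(r,x53), (s,x53), (t,x53)}
  {r, s, t} × {x54} = {(r,x54), (s,x54), (t,x54)}
  {r, s} × {x52, x54} = {(r,x52), (r,x54), (s,x52), (s,x54)}
  {r, s} × {x53, x54} = {(r,x53), (r,x54), (s,x53), (s,x54)}
  {r, s} × {x52, x53, x54} = {(r,x52), (r,x53), (r,x54), (s,x52), (s,x53), (s,x54)}
  {r, s, t} × {x52, x54} = {(r,x52), (r,x54), (s,x52), (s,x54), (t,x52), (t,x54)}
  {r, s, t} × {x53, x54} = {(r,x53), (r,x54), (s,x53), (s,x54), (t,x53), (t,x54)}
  {r, s, t} × {x52, x53, x54} = {(r,x52), (r,x53), (r,x54), (s,x52), (s,x53), (s,x54), (t,x52), (t,x53), (t,x54)}
These 11 distinct sets form the basis B.
Close under arbitrary unions to get τ_{X×Y}; counting gives |τ_{X×Y}| = 18.


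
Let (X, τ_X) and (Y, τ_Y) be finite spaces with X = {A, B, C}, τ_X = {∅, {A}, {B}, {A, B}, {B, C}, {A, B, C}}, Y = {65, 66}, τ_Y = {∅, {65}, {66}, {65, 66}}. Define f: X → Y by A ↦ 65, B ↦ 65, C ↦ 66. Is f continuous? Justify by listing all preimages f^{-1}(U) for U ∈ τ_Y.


f is NOT continuous.

Compute f^{-1}(U) for each U ∈ τ_Y:
  U = ∅: f^{-1}(U) = ∅ ∈ τ_X ✓.
  U = {65}: f^{-1}(U) = {A, B} ∈ τ_X ✓.
  U = {66}: f^{-1}(U) = {C} ∉ τ_X ✗.
  U = {65, 66}: f^{-1}(U) = {A, B, C} ∈ τ_X ✓.
Found U = {66} with f^{-1}(U) = {C} not in τ_X. Therefore f is NOT continuous.


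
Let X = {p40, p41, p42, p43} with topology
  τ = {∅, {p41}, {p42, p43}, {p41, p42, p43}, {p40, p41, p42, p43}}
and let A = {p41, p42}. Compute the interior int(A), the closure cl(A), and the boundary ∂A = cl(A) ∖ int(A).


int(A) = {p41}, cl(A) = {p40, p41, p42, p43}, ∂A = {p40, p42, p43}.

Closed sets in (X, τ) are complements of opens:
  closed(X, τ) = {∅, {p40}, {p40, p41}, {p40, p42, p43}, {p40, p41, p42, p43}}.
int(A) = ⋃ {U ∈ τ : U ⊆ A}. Opens contained in A: ∅, {p41}.
Taking the union of these: int(A) = {p41}.
cl(A) = ⋂ {C closed : A ⊆ C}. Closed sets containing A: {p40, p41, p42, p43}.
Intersecting these: cl(A) = {p40, p41, p42, p43}.
∂A = cl(A) ∖ int(A) = {p40, p41, p42, p43} ∖ {p41} = {p40, p42, p43}.


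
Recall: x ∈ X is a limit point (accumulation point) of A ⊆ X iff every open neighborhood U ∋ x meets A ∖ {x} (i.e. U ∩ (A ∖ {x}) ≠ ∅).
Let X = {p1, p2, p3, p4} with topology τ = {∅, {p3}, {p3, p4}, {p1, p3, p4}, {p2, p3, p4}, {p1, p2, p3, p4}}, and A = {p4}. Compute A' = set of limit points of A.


A' = {p1, p2}

For each x ∈ X, list the open sets U ∈ τ with x ∈ U, then check whether U ∩ (A ∖ {x}) ≠ ∅ for every such U.
  x = p1: opens ∋ x are {p1, p3, p4}, {p1, p2, p3, p4}; each meets A ∖ {p1}, so x IS a limit point.
  x = p2: opens ∋ x are {p2, p3, p4}, {p1, p2, p3, p4}; each meets A ∖ {p2}, so x IS a limit point.
  x = p3: open {p3} ∋ x has {p3} ∩ (A ∖ {p3}) = ∅, so x is NOT a limit point.
  x = p4: open {p3, p4} ∋ x has {p3, p4} ∩ (A ∖ {p4}) = ∅, so x is NOT a limit point.
Collecting: A' = {p1, p2}.


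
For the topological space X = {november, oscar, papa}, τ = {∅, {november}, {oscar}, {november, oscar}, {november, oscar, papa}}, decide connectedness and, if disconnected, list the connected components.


(X, τ) is connected.

Find clopen sets (U ∈ τ with X ∖ U ∈ τ):
  U = ∅, X ∖ U = {november, oscar, papa} — both open, so U is clopen.
  U = {november, oscar, papa}, X ∖ U = ∅ — both open, so U is clopen.
Only trivial clopens (∅ and X) exist, so (X, τ) is connected.
Compute connected components by grouping points that agree on all clopens:
  component: {november, oscar, papa}


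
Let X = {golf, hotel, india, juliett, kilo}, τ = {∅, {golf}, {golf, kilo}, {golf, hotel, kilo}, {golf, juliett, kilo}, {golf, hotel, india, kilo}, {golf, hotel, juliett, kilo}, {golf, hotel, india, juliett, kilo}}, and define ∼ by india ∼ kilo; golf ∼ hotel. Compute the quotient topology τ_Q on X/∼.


X/∼ = {[golf=hotel], [india=kilo], [juliett]}; |τ_Q| = 3.

Equivalence classes: [golf=hotel], [india=kilo], [juliett].
Quotient map π: X → X/∼ sends golf ↦ [golf=hotel], hotel ↦ [golf=hotel], india ↦ [india=kilo], juliett ↦ [juliett], kilo ↦ [india=kilo].
For each subset V ⊆ X/∼, compute π^{-1}(V) ⊆ X and check whether π^{-1}(V) ∈ τ. V is open in τ_Q iff π^{-1}(V) ∈ τ.
  V = {}: π^{-1}(V) = ∅ ∈ τ ✓.
  V = {[golf=hotel]}: π^{-1}(V) = {golf, hotel} ∉ τ ✗.
  V = {[india=kilo]}: π^{-1}(V) = {india, kilo} ∉ τ ✗.
  V = {[golf=hotel], [india=kilo]}: π^{-1}(V) = {golf, hotel, india, kilo} ∈ τ ✓.
  V = {[juliett]}: π^{-1}(V) = {juliett} ∉ τ ✗.
  V = {[golf=hotel], [juliett]}: π^{-1}(V) = {golf, hotel, juliett} ∉ τ ✗.
  V = {[india=kilo], [juliett]}: π^{-1}(V) = {india, juliett, kilo} ∉ τ ✗.
  V = {[golf=hotel], [india=kilo], [juliett]}: π^{-1}(V) = {golf, hotel, india, juliett, kilo} ∈ τ ✓.
Open sets in the quotient: τ_Q = {{}, {[golf=hotel], [india=kilo]}, {[golf=hotel], [india=kilo], [juliett]}} (3 elements).


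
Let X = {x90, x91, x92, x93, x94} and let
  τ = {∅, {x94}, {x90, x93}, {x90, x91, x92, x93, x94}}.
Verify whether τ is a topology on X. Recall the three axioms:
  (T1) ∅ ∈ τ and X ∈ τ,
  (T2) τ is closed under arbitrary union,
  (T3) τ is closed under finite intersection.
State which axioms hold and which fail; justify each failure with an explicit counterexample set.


τ is NOT a topology on X.

Axiom (T1): ∅ ∈ τ? Yes; X ∈ τ? Yes.
Axiom (T2/T3): check pairwise unions and intersections of members of τ.
Counterexample for (T2): {x94} ∪ {x90, x93} = {x90, x93, x94} ∉ τ. Therefore τ is NOT a topology.


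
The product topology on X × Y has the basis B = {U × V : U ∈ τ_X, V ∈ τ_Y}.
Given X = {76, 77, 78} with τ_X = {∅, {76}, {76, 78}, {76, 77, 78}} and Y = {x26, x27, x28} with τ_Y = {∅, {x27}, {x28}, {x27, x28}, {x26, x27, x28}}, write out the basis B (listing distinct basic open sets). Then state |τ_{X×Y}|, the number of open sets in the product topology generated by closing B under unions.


Basis B = {∅ × ∅, {76} × {x27}, {76} × {x28}, {76} × {x27, x28}, {76, 78} × {x27}, {76, 78} × {x28}, {76} × {x26, x27, x28}, {76, 77, 78} × {x27}, {76, 77, 78} × {x28}, {76, 78} × {x27, x28}, {76, 78} × {x26, x27, x28}, {76, 77, 78} × {x27, x28}, {76, 77, 78} × {x26, x27, x28}}; |τ_{X×Y}| = 30.

Enumerate products U × V with U ∈ τ_X, V ∈ τ_Y (deduplicated):
  ∅ × ∅ = {} (∅)
  {76} × {x27} = {(76,x27)}
  {76} × {x28} = {(76,x28)}
  {76} × {x27, x28} = {(76,x27), (76,x28)}
  {76, 78} × {x27} = {(76,x27), (78,x27)}
  {76, 78} × {x28} = {(76,x28), (78,x28)}
  {76} × {x26, x27, x28} = {(76,x26), (76,x27), (76,x28)}
  {76, 77, 78} × {x27} = {(76,x27), (77,x27), (78,x27)}
  {76, 77, 78} × {x28} = {(76,x28), (77,x28), (78,x28)}
  {76, 78} × {x27, x28} = {(76,x27), (76,x28), (78,x27), (78,x28)}
  {76, 78} × {x26, x27, x28} = {(76,x26), (76,x27), (76,x28), (78,x26), (78,x27), (78,x28)}
  {76, 77, 78} × {x27, x28} = {(76,x27), (76,x28), (77,x27), (77,x28), (78,x27), (78,x28)}
  {76, 77, 78} × {x26, x27, x28} = {(76,x26), (76,x27), (76,x28), (77,x26), (77,x27), (77,x28), (78,x26), (78,x27), (78,x28)}
These 13 distinct sets form the basis B.
Close under arbitrary unions to get τ_{X×Y}; counting gives |τ_{X×Y}| = 30.


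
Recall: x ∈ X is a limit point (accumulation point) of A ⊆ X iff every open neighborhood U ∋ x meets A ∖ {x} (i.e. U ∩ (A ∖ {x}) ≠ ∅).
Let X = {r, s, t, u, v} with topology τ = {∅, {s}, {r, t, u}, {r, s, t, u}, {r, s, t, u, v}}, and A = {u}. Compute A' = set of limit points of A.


A' = {r, t, v}

For each x ∈ X, list the open sets U ∈ τ with x ∈ U, then check whether U ∩ (A ∖ {x}) ≠ ∅ for every such U.
  x = r: opens ∋ x are {r, t, u}, {r, s, t, u}, {r, s, t, u, v}; each meets A ∖ {r}, so x IS a limit point.
  x = s: open {s} ∋ x has {s} ∩ (A ∖ {s}) = ∅, so x is NOT a limit point.
  x = t: opens ∋ x are {r, t, u}, {r, s, t, u}, {r, s, t, u, v}; each meets A ∖ {t}, so x IS a limit point.
  x = u: open {r, t, u} ∋ x has {r, t, u} ∩ (A ∖ {u}) = ∅, so x is NOT a limit point.
  x = v: opens ∋ x are {r, s, t, u, v}; each meets A ∖ {v}, so x IS a limit point.
Collecting: A' = {r, t, v}.


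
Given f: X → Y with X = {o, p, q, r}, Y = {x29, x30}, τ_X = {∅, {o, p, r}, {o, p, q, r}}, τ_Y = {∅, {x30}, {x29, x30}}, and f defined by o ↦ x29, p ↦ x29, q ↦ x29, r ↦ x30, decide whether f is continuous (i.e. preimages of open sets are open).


f is NOT continuous.

Compute f^{-1}(U) for each U ∈ τ_Y:
  U = ∅: f^{-1}(U) = ∅ ∈ τ_X ✓.
  U = {x30}: f^{-1}(U) = {r} ∉ τ_X ✗.
  U = {x29, x30}: f^{-1}(U) = {o, p, q, r} ∈ τ_X ✓.
Found U = {x30} with f^{-1}(U) = {r} not in τ_X. Therefore f is NOT continuous.


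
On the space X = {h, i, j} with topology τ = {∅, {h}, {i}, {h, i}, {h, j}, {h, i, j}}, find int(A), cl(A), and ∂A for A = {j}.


int(A) = ∅, cl(A) = {j}, ∂A = {j}.

Closed sets in (X, τ) are complements of opens:
  closed(X, τ) = {∅, {i}, {j}, {h, j}, {i, j}, {h, i, j}}.
int(A) = ⋃ {U ∈ τ : U ⊆ A}. Opens contained in A: ∅.
Taking the union of these: int(A) = ∅.
cl(A) = ⋂ {C closed : A ⊆ C}. Closed sets containing A: {j}, {h, j}, {i, j}, {h, i, j}.
Intersecting these: cl(A) = {j}.
∂A = cl(A) ∖ int(A) = {j} ∖ ∅ = {j}.


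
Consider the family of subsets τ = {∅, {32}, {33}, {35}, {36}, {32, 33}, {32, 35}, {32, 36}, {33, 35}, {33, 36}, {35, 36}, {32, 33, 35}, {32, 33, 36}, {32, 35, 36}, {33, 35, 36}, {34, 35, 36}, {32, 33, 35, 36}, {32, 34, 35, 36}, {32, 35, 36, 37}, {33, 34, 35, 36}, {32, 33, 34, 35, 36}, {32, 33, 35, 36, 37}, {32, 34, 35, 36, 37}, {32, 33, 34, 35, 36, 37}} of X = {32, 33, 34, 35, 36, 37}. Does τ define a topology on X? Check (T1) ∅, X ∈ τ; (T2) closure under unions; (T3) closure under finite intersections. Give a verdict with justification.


τ IS a topology on X.

Axiom (T1): ∅ ∈ τ? Yes; X ∈ τ? Yes.
Axiom (T2/T3): check pairwise unions and intersections of members of τ.
All pairwise intersections and unions checked — each lies in τ. Therefore τ satisfies (T1), (T2), (T3): it IS a topology on X.


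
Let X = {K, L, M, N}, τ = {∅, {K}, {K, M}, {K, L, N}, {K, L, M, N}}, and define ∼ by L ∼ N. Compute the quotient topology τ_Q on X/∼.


X/∼ = {[K], [L=N], [M]}; |τ_Q| = 5.

Equivalence classes: [K], [L=N], [M].
Quotient map π: X → X/∼ sends K ↦ [K], L ↦ [L=N], M ↦ [M], N ↦ [L=N].
For each subset V ⊆ X/∼, compute π^{-1}(V) ⊆ X and check whether π^{-1}(V) ∈ τ. V is open in τ_Q iff π^{-1}(V) ∈ τ.
  V = {}: π^{-1}(V) = ∅ ∈ τ ✓.
  V = {[K]}: π^{-1}(V) = {K} ∈ τ ✓.
  V = {[L=N]}: π^{-1}(V) = {L, N} ∉ τ ✗.
  V = {[K], [L=N]}: π^{-1}(V) = {K, L, N} ∈ τ ✓.
  V = {[M]}: π^{-1}(V) = {M} ∉ τ ✗.
  V = {[K], [M]}: π^{-1}(V) = {K, M} ∈ τ ✓.
  V = {[L=N], [M]}: π^{-1}(V) = {L, M, N} ∉ τ ✗.
  V = {[K], [L=N], [M]}: π^{-1}(V) = {K, L, M, N} ∈ τ ✓.
Open sets in the quotient: τ_Q = {{}, {[K]}, {[K], [L=N]}, {[K], [M]}, {[K], [L=N], [M]}} (5 elements).


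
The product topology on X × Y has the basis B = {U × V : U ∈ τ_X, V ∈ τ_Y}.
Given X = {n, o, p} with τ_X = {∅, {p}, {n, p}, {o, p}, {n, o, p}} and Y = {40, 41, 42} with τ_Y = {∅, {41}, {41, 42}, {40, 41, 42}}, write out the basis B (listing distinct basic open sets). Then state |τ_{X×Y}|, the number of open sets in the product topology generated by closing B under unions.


Basis B = {∅ × ∅, {p} × {41}, {n, p} × {41}, {o, p} × {41}, {p} × {41, 42}, {n, o, p} × {41}, {p} × {40, 41, 42}, {n, p} × {41, 42}, {o, p} × {41, 42}, {n, p} × {40, 41, 42}, {n, o, p} × {41, 42}, {o, p} × {40, 41, 42}, {n, o, p} × {40, 41, 42}}; |τ_{X×Y}| = 30.

Enumerate products U × V with U ∈ τ_X, V ∈ τ_Y (deduplicated):
  ∅ × ∅ = {} (∅)
  {p} × {41} = {(p,41)}
  {n, p} × {41} = {(n,41), (p,41)}
  {o, p} × {41} = {(o,41), (p,41)}
  {p} × {41, 42} = {(p,41), (p,42)}
  {n, o, p} × {41} = {(n,41), (o,41), (p,41)}
  {p} × {40, 41, 42} = {(p,40), (p,41), (p,42)}
  {n, p} × {41, 42} = {(n,41), (n,42), (p,41), (p,42)}
  {o, p} × {41, 42} = {(o,41), (o,42), (p,41), (p,42)}
  {n, p} × {40, 41, 42} = {(n,40), (n,41), (n,42), (p,40), (p,41), (p,42)}
  {n, o, p} × {41, 42} = {(n,41), (n,42), (o,41), (o,42), (p,41), (p,42)}
  {o, p} × {40, 41, 42} = {(o,40), (o,41), (o,42), (p,40), (p,41), (p,42)}
  {n, o, p} × {40, 41, 42} = {(n,40), (n,41), (n,42), (o,40), (o,41), (o,42), (p,40), (p,41), (p,42)}
These 13 distinct sets form the basis B.
Close under arbitrary unions to get τ_{X×Y}; counting gives |τ_{X×Y}| = 30.


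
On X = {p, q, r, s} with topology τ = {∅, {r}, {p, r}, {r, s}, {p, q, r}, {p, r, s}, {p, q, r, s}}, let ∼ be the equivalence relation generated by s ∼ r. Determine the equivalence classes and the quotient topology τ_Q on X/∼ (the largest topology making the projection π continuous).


X/∼ = {[p], [q], [r=s]}; |τ_Q| = 4.

Equivalence classes: [p], [q], [r=s].
Quotient map π: X → X/∼ sends p ↦ [p], q ↦ [q], r ↦ [r=s], s ↦ [r=s].
For each subset V ⊆ X/∼, compute π^{-1}(V) ⊆ X and check whether π^{-1}(V) ∈ τ. V is open in τ_Q iff π^{-1}(V) ∈ τ.
  V = {}: π^{-1}(V) = ∅ ∈ τ ✓.
  V = {[p]}: π^{-1}(V) = {p} ∉ τ ✗.
  V = {[q]}: π^{-1}(V) = {q} ∉ τ ✗.
  V = {[p], [q]}: π^{-1}(V) = {p, q} ∉ τ ✗.
  V = {[r=s]}: π^{-1}(V) = {r, s} ∈ τ ✓.
  V = {[p], [r=s]}: π^{-1}(V) = {p, r, s} ∈ τ ✓.
  V = {[q], [r=s]}: π^{-1}(V) = {q, r, s} ∉ τ ✗.
  V = {[p], [q], [r=s]}: π^{-1}(V) = {p, q, r, s} ∈ τ ✓.
Open sets in the quotient: τ_Q = {{}, {[r=s]}, {[p], [r=s]}, {[p], [q], [r=s]}} (4 elements).


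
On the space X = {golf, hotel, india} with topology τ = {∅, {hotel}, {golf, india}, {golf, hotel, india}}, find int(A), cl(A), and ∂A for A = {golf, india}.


int(A) = {golf, india}, cl(A) = {golf, india}, ∂A = ∅.

Closed sets in (X, τ) are complements of opens:
  closed(X, τ) = {∅, {hotel}, {golf, india}, {golf, hotel, india}}.
int(A) = ⋃ {U ∈ τ : U ⊆ A}. Opens contained in A: ∅, {golf, india}.
Taking the union of these: int(A) = {golf, india}.
cl(A) = ⋂ {C closed : A ⊆ C}. Closed sets containing A: {golf, india}, {golf, hotel, india}.
Intersecting these: cl(A) = {golf, india}.
∂A = cl(A) ∖ int(A) = {golf, india} ∖ {golf, india} = ∅.


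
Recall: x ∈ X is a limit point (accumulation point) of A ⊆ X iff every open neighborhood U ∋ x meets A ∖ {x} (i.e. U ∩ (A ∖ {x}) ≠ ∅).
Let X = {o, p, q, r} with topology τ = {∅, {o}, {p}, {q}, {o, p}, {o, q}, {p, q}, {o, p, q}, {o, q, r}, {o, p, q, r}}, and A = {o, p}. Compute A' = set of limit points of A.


A' = {r}

For each x ∈ X, list the open sets U ∈ τ with x ∈ U, then check whether U ∩ (A ∖ {x}) ≠ ∅ for every such U.
  x = o: open {o} ∋ x has {o} ∩ (A ∖ {o}) = ∅, so x is NOT a limit point.
  x = p: open {p} ∋ x has {p} ∩ (A ∖ {p}) = ∅, so x is NOT a limit point.
  x = q: open {q} ∋ x has {q} ∩ (A ∖ {q}) = ∅, so x is NOT a limit point.
  x = r: opens ∋ x are {o, q, r}, {o, p, q, r}; each meets A ∖ {r}, so x IS a limit point.
Collecting: A' = {r}.


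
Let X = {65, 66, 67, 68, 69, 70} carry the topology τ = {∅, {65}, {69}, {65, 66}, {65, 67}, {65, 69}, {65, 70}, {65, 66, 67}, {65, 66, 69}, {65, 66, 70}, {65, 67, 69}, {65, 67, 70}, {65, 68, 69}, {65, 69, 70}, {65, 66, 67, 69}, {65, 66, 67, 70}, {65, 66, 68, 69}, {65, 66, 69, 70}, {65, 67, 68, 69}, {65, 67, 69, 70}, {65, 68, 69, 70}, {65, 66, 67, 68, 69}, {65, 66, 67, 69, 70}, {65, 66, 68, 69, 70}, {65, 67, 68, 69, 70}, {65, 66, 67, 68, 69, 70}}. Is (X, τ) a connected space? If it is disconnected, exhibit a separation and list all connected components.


(X, τ) is connected.

Find clopen sets (U ∈ τ with X ∖ U ∈ τ):
  U = ∅, X ∖ U = {65, 66, 67, 68, 69, 70} — both open, so U is clopen.
  U = {65, 66, 67, 68, 69, 70}, X ∖ U = ∅ — both open, so U is clopen.
Only trivial clopens (∅ and X) exist, so (X, τ) is connected.
Compute connected components by grouping points that agree on all clopens:
  component: {65, 66, 67, 68, 69, 70}
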